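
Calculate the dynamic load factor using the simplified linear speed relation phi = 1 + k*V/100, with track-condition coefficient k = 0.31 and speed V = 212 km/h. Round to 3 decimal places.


phi = 1 + k * V / 100
phi = 1 + 0.31 * 212 / 100
phi = 1 + 0.6572
phi = 1.657

1.657


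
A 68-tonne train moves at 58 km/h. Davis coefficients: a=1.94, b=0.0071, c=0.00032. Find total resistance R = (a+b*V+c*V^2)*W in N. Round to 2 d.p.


b*V = 0.0071 * 58 = 0.4118
c*V^2 = 0.00032 * 3364 = 1.07648
R_per_t = 1.94 + 0.4118 + 1.07648 = 3.42828 N/t
R_total = 3.42828 * 68 = 233.12 N

233.12


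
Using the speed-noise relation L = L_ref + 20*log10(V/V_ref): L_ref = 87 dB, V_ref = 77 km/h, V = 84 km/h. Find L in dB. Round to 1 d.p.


V/V_ref = 84 / 77 = 1.090909
log10(1.090909) = 0.037789
20 * 0.037789 = 0.7558
L = 87 + 0.7558 = 87.8 dB

87.8


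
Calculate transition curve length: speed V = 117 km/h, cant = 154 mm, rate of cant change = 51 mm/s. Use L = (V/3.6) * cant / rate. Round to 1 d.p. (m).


Convert speed: V = 117 / 3.6 = 32.5 m/s
L = 32.5 * 154 / 51
L = 5005.0 / 51
L = 98.1 m

98.1


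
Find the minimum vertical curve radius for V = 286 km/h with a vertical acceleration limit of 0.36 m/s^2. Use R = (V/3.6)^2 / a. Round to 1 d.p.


Convert speed: V = 286 / 3.6 = 79.4444 m/s
V^2 = 6311.4198 m^2/s^2
R_v = 6311.4198 / 0.36
R_v = 17531.7 m

17531.7


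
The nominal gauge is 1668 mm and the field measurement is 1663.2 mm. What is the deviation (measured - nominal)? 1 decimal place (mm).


Deviation = measured - nominal
Deviation = 1663.2 - 1668
Deviation = -4.8 mm

-4.8


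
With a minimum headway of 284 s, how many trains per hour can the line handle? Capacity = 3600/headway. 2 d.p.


Capacity = 3600 / headway
Capacity = 3600 / 284
Capacity = 12.68 trains/hour

12.68


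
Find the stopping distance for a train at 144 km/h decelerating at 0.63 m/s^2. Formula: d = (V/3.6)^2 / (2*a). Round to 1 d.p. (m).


Convert speed: V = 144 / 3.6 = 40.0 m/s
V^2 = 1600.0
d = 1600.0 / (2 * 0.63)
d = 1600.0 / 1.26
d = 1269.8 m

1269.8


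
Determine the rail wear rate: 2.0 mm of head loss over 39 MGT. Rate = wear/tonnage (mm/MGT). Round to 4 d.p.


Wear rate = total wear / cumulative tonnage
Rate = 2.0 / 39
Rate = 0.0513 mm/MGT

0.0513


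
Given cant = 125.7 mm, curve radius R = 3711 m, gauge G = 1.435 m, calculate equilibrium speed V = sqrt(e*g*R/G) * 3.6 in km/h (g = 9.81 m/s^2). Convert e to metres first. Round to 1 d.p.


Convert cant: e = 125.7 mm = 0.1257 m
V_ms = sqrt(0.1257 * 9.81 * 3711 / 1.435)
V_ms = sqrt(3188.9179) = 56.4705 m/s
V = 56.4705 * 3.6 = 203.3 km/h

203.3


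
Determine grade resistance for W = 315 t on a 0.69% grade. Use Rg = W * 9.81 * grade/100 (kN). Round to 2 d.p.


Rg = W * 9.81 * grade / 100
Rg = 315 * 9.81 * 0.69 / 100
Rg = 3090.15 * 0.0069
Rg = 21.32 kN

21.32


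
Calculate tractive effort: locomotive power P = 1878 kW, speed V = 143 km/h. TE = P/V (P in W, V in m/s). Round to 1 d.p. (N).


Convert: P = 1878 kW = 1878000 W
V = 143 / 3.6 = 39.7222 m/s
TE = 1878000 / 39.7222
TE = 47278.3 N

47278.3


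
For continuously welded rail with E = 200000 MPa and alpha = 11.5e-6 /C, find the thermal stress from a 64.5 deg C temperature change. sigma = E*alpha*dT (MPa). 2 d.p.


sigma = E * alpha * dT
sigma = 200000 * 11.5e-6 * 64.5
sigma = 2.3 * 64.5
sigma = 148.35 MPa

148.35


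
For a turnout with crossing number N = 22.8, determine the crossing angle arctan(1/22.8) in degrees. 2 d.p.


1/N = 1/22.8 = 0.04386
angle = arctan(0.04386) = 0.043832 rad
angle = 0.043832 * 180/pi = 2.51 degrees

2.51


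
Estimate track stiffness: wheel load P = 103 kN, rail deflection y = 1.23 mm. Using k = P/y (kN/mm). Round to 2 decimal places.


Track stiffness k = P / y
k = 103 / 1.23
k = 83.74 kN/mm

83.74


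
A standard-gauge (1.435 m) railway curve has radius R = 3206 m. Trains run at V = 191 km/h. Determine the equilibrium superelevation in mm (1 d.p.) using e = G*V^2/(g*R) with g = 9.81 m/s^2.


Convert speed: V = 191 / 3.6 = 53.0556 m/s
Apply formula: e = 1.435 * 53.0556^2 / (9.81 * 3206)
e = 1.435 * 2814.892 / 31450.86
e = 0.128434 m = 128.4 mm

128.4


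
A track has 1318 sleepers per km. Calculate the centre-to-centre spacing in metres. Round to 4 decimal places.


Spacing = 1000 m / number of sleepers
Spacing = 1000 / 1318
Spacing = 0.7587 m

0.7587


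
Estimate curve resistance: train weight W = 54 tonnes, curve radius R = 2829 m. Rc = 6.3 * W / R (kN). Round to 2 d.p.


Rc = 6.3 * W / R
Rc = 6.3 * 54 / 2829
Rc = 340.2 / 2829
Rc = 0.12 kN

0.12


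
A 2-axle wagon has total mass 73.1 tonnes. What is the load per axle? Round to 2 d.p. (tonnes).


Load per axle = total weight / number of axles
Load = 73.1 / 2
Load = 36.55 tonnes

36.55


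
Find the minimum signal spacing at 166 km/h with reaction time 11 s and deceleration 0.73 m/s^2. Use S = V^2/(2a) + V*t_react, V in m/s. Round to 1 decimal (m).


V = 166 / 3.6 = 46.1111 m/s
Braking distance = 46.1111^2 / (2*0.73) = 1456.325 m
Sighting distance = 46.1111 * 11 = 507.2222 m
S = 1456.325 + 507.2222 = 1963.5 m

1963.5


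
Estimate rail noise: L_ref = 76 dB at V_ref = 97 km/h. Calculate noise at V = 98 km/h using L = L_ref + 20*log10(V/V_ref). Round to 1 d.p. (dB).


V/V_ref = 98 / 97 = 1.010309
log10(1.010309) = 0.004454
20 * 0.004454 = 0.0891
L = 76 + 0.0891 = 76.1 dB

76.1


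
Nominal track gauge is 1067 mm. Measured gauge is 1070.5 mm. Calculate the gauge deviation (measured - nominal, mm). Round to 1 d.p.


Deviation = measured - nominal
Deviation = 1070.5 - 1067
Deviation = 3.5 mm

3.5


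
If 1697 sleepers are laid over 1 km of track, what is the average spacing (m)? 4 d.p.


Spacing = 1000 m / number of sleepers
Spacing = 1000 / 1697
Spacing = 0.5893 m

0.5893


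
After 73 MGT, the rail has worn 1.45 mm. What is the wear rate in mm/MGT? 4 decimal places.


Wear rate = total wear / cumulative tonnage
Rate = 1.45 / 73
Rate = 0.0199 mm/MGT

0.0199


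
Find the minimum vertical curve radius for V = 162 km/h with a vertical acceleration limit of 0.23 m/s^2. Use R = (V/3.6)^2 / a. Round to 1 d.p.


Convert speed: V = 162 / 3.6 = 45.0 m/s
V^2 = 2025.0 m^2/s^2
R_v = 2025.0 / 0.23
R_v = 8804.3 m

8804.3


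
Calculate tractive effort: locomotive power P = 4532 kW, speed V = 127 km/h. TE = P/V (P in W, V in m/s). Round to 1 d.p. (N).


Convert: P = 4532 kW = 4532000 W
V = 127 / 3.6 = 35.2778 m/s
TE = 4532000 / 35.2778
TE = 128466.1 N

128466.1


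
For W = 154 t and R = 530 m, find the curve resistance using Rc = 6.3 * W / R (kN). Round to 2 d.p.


Rc = 6.3 * W / R
Rc = 6.3 * 154 / 530
Rc = 970.2 / 530
Rc = 1.83 kN

1.83


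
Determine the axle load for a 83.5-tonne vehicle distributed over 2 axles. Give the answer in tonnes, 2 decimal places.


Load per axle = total weight / number of axles
Load = 83.5 / 2
Load = 41.75 tonnes

41.75


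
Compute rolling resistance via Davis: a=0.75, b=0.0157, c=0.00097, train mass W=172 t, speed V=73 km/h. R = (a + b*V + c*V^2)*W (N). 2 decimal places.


b*V = 0.0157 * 73 = 1.1461
c*V^2 = 0.00097 * 5329 = 5.16913
R_per_t = 0.75 + 1.1461 + 5.16913 = 7.06523 N/t
R_total = 7.06523 * 172 = 1215.22 N

1215.22


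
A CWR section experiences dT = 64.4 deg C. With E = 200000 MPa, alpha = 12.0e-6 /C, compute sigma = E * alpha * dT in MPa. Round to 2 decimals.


sigma = E * alpha * dT
sigma = 200000 * 12.0e-6 * 64.4
sigma = 2.4 * 64.4
sigma = 154.56 MPa

154.56


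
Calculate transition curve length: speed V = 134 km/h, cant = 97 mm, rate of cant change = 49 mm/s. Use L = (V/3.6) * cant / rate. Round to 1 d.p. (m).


Convert speed: V = 134 / 3.6 = 37.2222 m/s
L = 37.2222 * 97 / 49
L = 3610.5556 / 49
L = 73.7 m

73.7


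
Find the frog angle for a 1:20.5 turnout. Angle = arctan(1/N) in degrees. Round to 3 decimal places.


1/N = 1/20.5 = 0.04878
angle = arctan(0.04878) = 0.048742 rad
angle = 0.048742 * 180/pi = 2.793 degrees

2.793


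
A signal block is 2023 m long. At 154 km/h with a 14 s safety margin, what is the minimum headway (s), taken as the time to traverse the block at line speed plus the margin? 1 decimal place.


V = 154 / 3.6 = 42.7778 m/s
Block traversal time = 2023 / 42.7778 = 47.2909 s
Headway = 47.2909 + 14
Headway = 61.3 s

61.3


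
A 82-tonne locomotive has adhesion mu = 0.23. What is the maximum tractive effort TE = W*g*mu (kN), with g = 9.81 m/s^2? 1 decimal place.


TE_max = W * g * mu
TE_max = 82 * 9.81 * 0.23
TE_max = 804.42 * 0.23
TE_max = 185.0 kN

185.0


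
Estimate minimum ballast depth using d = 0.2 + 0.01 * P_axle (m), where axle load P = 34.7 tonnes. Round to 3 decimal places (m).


d = 0.2 + 0.01 * 34.7
d = 0.2 + 0.347
d = 0.547 m

0.547


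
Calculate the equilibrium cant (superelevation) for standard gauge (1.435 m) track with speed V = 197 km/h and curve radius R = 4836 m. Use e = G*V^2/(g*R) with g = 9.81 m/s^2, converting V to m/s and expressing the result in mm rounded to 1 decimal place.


Convert speed: V = 197 / 3.6 = 54.7222 m/s
Apply formula: e = 1.435 * 54.7222^2 / (9.81 * 4836)
e = 1.435 * 2994.5216 / 47441.16
e = 0.090578 m = 90.6 mm

90.6


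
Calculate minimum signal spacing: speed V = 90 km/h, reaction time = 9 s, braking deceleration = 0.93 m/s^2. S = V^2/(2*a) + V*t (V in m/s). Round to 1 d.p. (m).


V = 90 / 3.6 = 25.0 m/s
Braking distance = 25.0^2 / (2*0.93) = 336.0215 m
Sighting distance = 25.0 * 9 = 225.0 m
S = 336.0215 + 225.0 = 561.0 m

561.0


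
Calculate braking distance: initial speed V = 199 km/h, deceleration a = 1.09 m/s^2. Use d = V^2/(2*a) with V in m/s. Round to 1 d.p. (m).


Convert speed: V = 199 / 3.6 = 55.2778 m/s
V^2 = 3055.6327
d = 3055.6327 / (2 * 1.09)
d = 3055.6327 / 2.18
d = 1401.7 m

1401.7


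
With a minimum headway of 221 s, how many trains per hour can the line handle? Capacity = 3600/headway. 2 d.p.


Capacity = 3600 / headway
Capacity = 3600 / 221
Capacity = 16.29 trains/hour

16.29


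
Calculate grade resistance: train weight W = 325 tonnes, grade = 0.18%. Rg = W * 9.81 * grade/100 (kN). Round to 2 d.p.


Rg = W * 9.81 * grade / 100
Rg = 325 * 9.81 * 0.18 / 100
Rg = 3188.25 * 0.0018
Rg = 5.74 kN

5.74


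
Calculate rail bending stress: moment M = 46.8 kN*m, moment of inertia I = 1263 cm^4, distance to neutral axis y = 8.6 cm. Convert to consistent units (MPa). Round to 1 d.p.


Convert units:
M = 46.8 kN*m = 46800000 N*mm
y = 8.6 cm = 86 mm
I = 1263 cm^4 = 12630000 mm^4
sigma = 46800000 * 86 / 12630000
sigma = 318.7 MPa

318.7


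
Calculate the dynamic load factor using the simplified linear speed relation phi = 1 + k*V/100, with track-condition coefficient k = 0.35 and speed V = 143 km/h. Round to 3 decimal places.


phi = 1 + k * V / 100
phi = 1 + 0.35 * 143 / 100
phi = 1 + 0.5005
phi = 1.501

1.501


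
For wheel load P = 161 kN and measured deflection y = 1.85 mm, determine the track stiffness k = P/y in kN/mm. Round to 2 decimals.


Track stiffness k = P / y
k = 161 / 1.85
k = 87.03 kN/mm

87.03


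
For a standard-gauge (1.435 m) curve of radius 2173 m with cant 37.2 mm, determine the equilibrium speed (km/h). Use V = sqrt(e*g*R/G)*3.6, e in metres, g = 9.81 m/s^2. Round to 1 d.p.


Convert cant: e = 37.2 mm = 0.0372 m
V_ms = sqrt(0.0372 * 9.81 * 2173 / 1.435)
V_ms = sqrt(552.611314) = 23.5077 m/s
V = 23.5077 * 3.6 = 84.6 km/h

84.6


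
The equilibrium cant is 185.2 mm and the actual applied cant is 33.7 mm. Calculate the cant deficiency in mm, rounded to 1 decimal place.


Cant deficiency = equilibrium cant - actual cant
CD = 185.2 - 33.7
CD = 151.5 mm

151.5


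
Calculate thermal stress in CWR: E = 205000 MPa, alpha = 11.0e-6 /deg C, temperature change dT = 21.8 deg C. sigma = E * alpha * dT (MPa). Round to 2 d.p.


sigma = E * alpha * dT
sigma = 205000 * 11.0e-6 * 21.8
sigma = 2.255 * 21.8
sigma = 49.16 MPa

49.16


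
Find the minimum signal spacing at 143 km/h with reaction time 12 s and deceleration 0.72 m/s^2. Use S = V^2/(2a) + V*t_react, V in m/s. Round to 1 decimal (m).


V = 143 / 3.6 = 39.7222 m/s
Braking distance = 39.7222^2 / (2*0.72) = 1095.7326 m
Sighting distance = 39.7222 * 12 = 476.6667 m
S = 1095.7326 + 476.6667 = 1572.4 m

1572.4


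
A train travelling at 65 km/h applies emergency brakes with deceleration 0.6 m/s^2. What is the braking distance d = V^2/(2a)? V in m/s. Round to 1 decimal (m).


Convert speed: V = 65 / 3.6 = 18.0556 m/s
V^2 = 326.0031
d = 326.0031 / (2 * 0.6)
d = 326.0031 / 1.2
d = 271.7 m

271.7


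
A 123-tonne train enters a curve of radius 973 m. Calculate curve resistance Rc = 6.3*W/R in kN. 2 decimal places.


Rc = 6.3 * W / R
Rc = 6.3 * 123 / 973
Rc = 774.9 / 973
Rc = 0.80 kN

0.80


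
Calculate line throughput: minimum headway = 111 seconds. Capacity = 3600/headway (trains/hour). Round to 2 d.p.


Capacity = 3600 / headway
Capacity = 3600 / 111
Capacity = 32.43 trains/hour

32.43


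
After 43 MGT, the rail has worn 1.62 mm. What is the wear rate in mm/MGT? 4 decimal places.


Wear rate = total wear / cumulative tonnage
Rate = 1.62 / 43
Rate = 0.0377 mm/MGT

0.0377


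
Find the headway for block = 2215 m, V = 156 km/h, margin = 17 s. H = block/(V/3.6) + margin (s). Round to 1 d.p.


V = 156 / 3.6 = 43.3333 m/s
Block traversal time = 2215 / 43.3333 = 51.1154 s
Headway = 51.1154 + 17
Headway = 68.1 s

68.1


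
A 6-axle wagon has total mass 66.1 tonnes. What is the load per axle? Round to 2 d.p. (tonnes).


Load per axle = total weight / number of axles
Load = 66.1 / 6
Load = 11.02 tonnes

11.02


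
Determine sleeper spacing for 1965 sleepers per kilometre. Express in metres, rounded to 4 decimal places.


Spacing = 1000 m / number of sleepers
Spacing = 1000 / 1965
Spacing = 0.5089 m

0.5089


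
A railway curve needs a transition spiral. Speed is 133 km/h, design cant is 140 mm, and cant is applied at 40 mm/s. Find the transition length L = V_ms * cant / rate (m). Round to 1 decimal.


Convert speed: V = 133 / 3.6 = 36.9444 m/s
L = 36.9444 * 140 / 40
L = 5172.2222 / 40
L = 129.3 m

129.3


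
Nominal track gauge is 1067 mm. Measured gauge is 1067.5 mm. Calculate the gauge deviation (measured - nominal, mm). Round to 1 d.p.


Deviation = measured - nominal
Deviation = 1067.5 - 1067
Deviation = 0.5 mm

0.5


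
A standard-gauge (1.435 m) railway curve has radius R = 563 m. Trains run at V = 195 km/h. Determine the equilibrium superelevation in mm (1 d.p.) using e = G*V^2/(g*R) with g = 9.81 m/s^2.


Convert speed: V = 195 / 3.6 = 54.1667 m/s
Apply formula: e = 1.435 * 54.1667^2 / (9.81 * 563)
e = 1.435 * 2934.0278 / 5523.03
e = 0.762322 m = 762.3 mm

762.3


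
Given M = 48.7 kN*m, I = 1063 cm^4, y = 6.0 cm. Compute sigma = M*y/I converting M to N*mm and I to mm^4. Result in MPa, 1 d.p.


Convert units:
M = 48.7 kN*m = 48700000 N*mm
y = 6.0 cm = 60 mm
I = 1063 cm^4 = 10630000 mm^4
sigma = 48700000 * 60 / 10630000
sigma = 274.9 MPa

274.9


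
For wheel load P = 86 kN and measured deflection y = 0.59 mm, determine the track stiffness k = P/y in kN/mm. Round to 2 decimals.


Track stiffness k = P / y
k = 86 / 0.59
k = 145.76 kN/mm

145.76


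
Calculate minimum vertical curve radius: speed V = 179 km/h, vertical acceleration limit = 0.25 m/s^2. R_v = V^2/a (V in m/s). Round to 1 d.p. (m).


Convert speed: V = 179 / 3.6 = 49.7222 m/s
V^2 = 2472.2994 m^2/s^2
R_v = 2472.2994 / 0.25
R_v = 9889.2 m

9889.2


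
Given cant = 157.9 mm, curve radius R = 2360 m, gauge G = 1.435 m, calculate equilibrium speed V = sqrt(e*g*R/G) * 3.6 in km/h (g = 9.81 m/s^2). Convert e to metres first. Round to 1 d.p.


Convert cant: e = 157.9 mm = 0.1579 m
V_ms = sqrt(0.1579 * 9.81 * 2360 / 1.435)
V_ms = sqrt(2547.482676) = 50.4726 m/s
V = 50.4726 * 3.6 = 181.7 km/h

181.7


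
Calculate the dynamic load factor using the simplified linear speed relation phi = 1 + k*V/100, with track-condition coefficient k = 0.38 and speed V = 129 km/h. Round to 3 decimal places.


phi = 1 + k * V / 100
phi = 1 + 0.38 * 129 / 100
phi = 1 + 0.4902
phi = 1.490

1.490


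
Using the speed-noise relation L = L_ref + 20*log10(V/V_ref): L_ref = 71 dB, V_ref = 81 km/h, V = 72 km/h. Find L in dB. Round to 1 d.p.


V/V_ref = 72 / 81 = 0.888889
log10(0.888889) = -0.051153
20 * -0.051153 = -1.0231
L = 71 + -1.0231 = 70.0 dB

70.0


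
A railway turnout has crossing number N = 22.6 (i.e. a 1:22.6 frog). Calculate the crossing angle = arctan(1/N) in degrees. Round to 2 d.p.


1/N = 1/22.6 = 0.044248
angle = arctan(0.044248) = 0.044219 rad
angle = 0.044219 * 180/pi = 2.53 degrees

2.53


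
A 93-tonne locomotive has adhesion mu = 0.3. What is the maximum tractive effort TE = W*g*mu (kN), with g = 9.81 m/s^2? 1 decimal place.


TE_max = W * g * mu
TE_max = 93 * 9.81 * 0.3
TE_max = 912.33 * 0.3
TE_max = 273.7 kN

273.7


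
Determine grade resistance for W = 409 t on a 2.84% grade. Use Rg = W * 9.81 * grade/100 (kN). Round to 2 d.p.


Rg = W * 9.81 * grade / 100
Rg = 409 * 9.81 * 2.84 / 100
Rg = 4012.29 * 0.0284
Rg = 113.95 kN

113.95


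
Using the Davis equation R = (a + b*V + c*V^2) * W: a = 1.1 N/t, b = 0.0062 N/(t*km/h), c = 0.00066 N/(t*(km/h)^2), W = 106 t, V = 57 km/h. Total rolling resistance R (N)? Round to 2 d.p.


b*V = 0.0062 * 57 = 0.3534
c*V^2 = 0.00066 * 3249 = 2.14434
R_per_t = 1.1 + 0.3534 + 2.14434 = 3.59774 N/t
R_total = 3.59774 * 106 = 381.36 N

381.36


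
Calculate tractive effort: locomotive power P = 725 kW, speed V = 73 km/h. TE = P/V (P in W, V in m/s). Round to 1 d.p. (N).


Convert: P = 725 kW = 725000 W
V = 73 / 3.6 = 20.2778 m/s
TE = 725000 / 20.2778
TE = 35753.4 N

35753.4


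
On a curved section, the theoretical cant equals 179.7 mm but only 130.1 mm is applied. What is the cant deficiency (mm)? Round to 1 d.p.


Cant deficiency = equilibrium cant - actual cant
CD = 179.7 - 130.1
CD = 49.6 mm

49.6


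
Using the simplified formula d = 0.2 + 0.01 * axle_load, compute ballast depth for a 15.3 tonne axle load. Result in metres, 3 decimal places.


d = 0.2 + 0.01 * 15.3
d = 0.2 + 0.153
d = 0.353 m

0.353


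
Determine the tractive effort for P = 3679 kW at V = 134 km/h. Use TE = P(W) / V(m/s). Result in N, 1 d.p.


Convert: P = 3679 kW = 3679000 W
V = 134 / 3.6 = 37.2222 m/s
TE = 3679000 / 37.2222
TE = 98838.8 N

98838.8


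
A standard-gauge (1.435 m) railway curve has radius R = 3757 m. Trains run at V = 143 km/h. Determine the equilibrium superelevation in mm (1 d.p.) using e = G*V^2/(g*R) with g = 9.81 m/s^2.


Convert speed: V = 143 / 3.6 = 39.7222 m/s
Apply formula: e = 1.435 * 39.7222^2 / (9.81 * 3757)
e = 1.435 * 1577.8549 / 36856.17
e = 0.061434 m = 61.4 mm

61.4


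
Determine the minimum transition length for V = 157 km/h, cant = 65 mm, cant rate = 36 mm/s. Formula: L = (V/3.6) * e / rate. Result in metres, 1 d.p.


Convert speed: V = 157 / 3.6 = 43.6111 m/s
L = 43.6111 * 65 / 36
L = 2834.7222 / 36
L = 78.7 m

78.7


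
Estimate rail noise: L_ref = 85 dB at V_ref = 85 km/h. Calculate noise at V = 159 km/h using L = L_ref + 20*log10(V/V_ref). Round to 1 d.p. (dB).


V/V_ref = 159 / 85 = 1.870588
log10(1.870588) = 0.271978
20 * 0.271978 = 5.4396
L = 85 + 5.4396 = 90.4 dB

90.4


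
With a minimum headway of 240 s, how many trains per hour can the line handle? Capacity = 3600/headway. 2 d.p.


Capacity = 3600 / headway
Capacity = 3600 / 240
Capacity = 15.00 trains/hour

15.00


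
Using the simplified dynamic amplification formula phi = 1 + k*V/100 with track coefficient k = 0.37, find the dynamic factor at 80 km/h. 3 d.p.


phi = 1 + k * V / 100
phi = 1 + 0.37 * 80 / 100
phi = 1 + 0.296
phi = 1.296

1.296


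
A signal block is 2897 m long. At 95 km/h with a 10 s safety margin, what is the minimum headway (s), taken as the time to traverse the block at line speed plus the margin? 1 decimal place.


V = 95 / 3.6 = 26.3889 m/s
Block traversal time = 2897 / 26.3889 = 109.7811 s
Headway = 109.7811 + 10
Headway = 119.8 s

119.8


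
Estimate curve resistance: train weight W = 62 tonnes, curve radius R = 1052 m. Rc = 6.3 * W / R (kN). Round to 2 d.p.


Rc = 6.3 * W / R
Rc = 6.3 * 62 / 1052
Rc = 390.6 / 1052
Rc = 0.37 kN

0.37


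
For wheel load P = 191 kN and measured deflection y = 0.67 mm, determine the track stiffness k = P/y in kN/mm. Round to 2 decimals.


Track stiffness k = P / y
k = 191 / 0.67
k = 285.07 kN/mm

285.07


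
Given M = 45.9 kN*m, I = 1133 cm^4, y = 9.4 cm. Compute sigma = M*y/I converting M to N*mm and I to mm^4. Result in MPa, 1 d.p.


Convert units:
M = 45.9 kN*m = 45900000 N*mm
y = 9.4 cm = 94 mm
I = 1133 cm^4 = 11330000 mm^4
sigma = 45900000 * 94 / 11330000
sigma = 380.8 MPa

380.8


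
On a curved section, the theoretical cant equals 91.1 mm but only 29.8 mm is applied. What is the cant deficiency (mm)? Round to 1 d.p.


Cant deficiency = equilibrium cant - actual cant
CD = 91.1 - 29.8
CD = 61.3 mm

61.3


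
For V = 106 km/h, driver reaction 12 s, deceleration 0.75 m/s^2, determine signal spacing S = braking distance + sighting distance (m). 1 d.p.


V = 106 / 3.6 = 29.4444 m/s
Braking distance = 29.4444^2 / (2*0.75) = 577.9835 m
Sighting distance = 29.4444 * 12 = 353.3333 m
S = 577.9835 + 353.3333 = 931.3 m

931.3


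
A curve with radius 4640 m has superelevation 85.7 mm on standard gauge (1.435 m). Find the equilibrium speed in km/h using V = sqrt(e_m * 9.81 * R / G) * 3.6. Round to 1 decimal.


Convert cant: e = 85.7 mm = 0.0857 m
V_ms = sqrt(0.0857 * 9.81 * 4640 / 1.435)
V_ms = sqrt(2718.415944) = 52.1384 m/s
V = 52.1384 * 3.6 = 187.7 km/h

187.7


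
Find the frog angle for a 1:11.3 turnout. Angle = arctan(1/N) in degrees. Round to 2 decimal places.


1/N = 1/11.3 = 0.088496
angle = arctan(0.088496) = 0.088266 rad
angle = 0.088266 * 180/pi = 5.06 degrees

5.06


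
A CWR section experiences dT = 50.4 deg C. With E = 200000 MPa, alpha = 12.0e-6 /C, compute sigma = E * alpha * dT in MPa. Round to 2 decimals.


sigma = E * alpha * dT
sigma = 200000 * 12.0e-6 * 50.4
sigma = 2.4 * 50.4
sigma = 120.96 MPa

120.96


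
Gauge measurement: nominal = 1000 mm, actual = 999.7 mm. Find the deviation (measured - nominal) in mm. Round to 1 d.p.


Deviation = measured - nominal
Deviation = 999.7 - 1000
Deviation = -0.3 mm

-0.3


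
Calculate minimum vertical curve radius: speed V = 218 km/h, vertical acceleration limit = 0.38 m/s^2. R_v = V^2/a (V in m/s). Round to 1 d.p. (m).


Convert speed: V = 218 / 3.6 = 60.5556 m/s
V^2 = 3666.9753 m^2/s^2
R_v = 3666.9753 / 0.38
R_v = 9649.9 m

9649.9


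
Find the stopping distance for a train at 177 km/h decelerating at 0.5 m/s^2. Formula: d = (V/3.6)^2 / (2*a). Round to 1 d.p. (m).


Convert speed: V = 177 / 3.6 = 49.1667 m/s
V^2 = 2417.3611
d = 2417.3611 / (2 * 0.5)
d = 2417.3611 / 1.0
d = 2417.4 m

2417.4


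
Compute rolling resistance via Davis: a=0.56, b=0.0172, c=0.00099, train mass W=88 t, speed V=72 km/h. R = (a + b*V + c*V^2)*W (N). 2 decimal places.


b*V = 0.0172 * 72 = 1.2384
c*V^2 = 0.00099 * 5184 = 5.13216
R_per_t = 0.56 + 1.2384 + 5.13216 = 6.93056 N/t
R_total = 6.93056 * 88 = 609.89 N

609.89


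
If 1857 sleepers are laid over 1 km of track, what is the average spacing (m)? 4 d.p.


Spacing = 1000 m / number of sleepers
Spacing = 1000 / 1857
Spacing = 0.5385 m

0.5385


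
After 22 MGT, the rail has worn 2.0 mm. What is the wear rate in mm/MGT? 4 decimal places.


Wear rate = total wear / cumulative tonnage
Rate = 2.0 / 22
Rate = 0.0909 mm/MGT

0.0909


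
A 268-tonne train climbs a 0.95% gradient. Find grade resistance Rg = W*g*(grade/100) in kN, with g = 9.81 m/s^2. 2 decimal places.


Rg = W * 9.81 * grade / 100
Rg = 268 * 9.81 * 0.95 / 100
Rg = 2629.08 * 0.0095
Rg = 24.98 kN

24.98


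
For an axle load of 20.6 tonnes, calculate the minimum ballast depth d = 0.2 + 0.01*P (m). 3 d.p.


d = 0.2 + 0.01 * 20.6
d = 0.2 + 0.206
d = 0.406 m

0.406


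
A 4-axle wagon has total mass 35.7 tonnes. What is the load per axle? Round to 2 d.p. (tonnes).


Load per axle = total weight / number of axles
Load = 35.7 / 4
Load = 8.93 tonnes

8.93


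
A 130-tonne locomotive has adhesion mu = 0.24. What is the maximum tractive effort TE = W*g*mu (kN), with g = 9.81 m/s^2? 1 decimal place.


TE_max = W * g * mu
TE_max = 130 * 9.81 * 0.24
TE_max = 1275.3 * 0.24
TE_max = 306.1 kN

306.1


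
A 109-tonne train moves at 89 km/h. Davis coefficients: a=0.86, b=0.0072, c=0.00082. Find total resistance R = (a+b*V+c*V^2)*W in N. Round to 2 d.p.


b*V = 0.0072 * 89 = 0.6408
c*V^2 = 0.00082 * 7921 = 6.49522
R_per_t = 0.86 + 0.6408 + 6.49522 = 7.99602 N/t
R_total = 7.99602 * 109 = 871.57 N

871.57


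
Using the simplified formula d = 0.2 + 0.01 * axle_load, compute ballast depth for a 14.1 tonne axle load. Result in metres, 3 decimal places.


d = 0.2 + 0.01 * 14.1
d = 0.2 + 0.141
d = 0.341 m

0.341


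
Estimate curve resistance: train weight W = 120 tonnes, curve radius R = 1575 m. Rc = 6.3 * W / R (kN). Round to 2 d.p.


Rc = 6.3 * W / R
Rc = 6.3 * 120 / 1575
Rc = 756.0 / 1575
Rc = 0.48 kN

0.48


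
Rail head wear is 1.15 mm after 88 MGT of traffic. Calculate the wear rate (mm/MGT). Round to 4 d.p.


Wear rate = total wear / cumulative tonnage
Rate = 1.15 / 88
Rate = 0.0131 mm/MGT

0.0131


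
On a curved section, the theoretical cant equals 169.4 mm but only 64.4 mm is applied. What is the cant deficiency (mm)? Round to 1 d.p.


Cant deficiency = equilibrium cant - actual cant
CD = 169.4 - 64.4
CD = 105.0 mm

105.0


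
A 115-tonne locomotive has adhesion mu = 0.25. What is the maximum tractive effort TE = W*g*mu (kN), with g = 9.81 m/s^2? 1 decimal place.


TE_max = W * g * mu
TE_max = 115 * 9.81 * 0.25
TE_max = 1128.15 * 0.25
TE_max = 282.0 kN

282.0


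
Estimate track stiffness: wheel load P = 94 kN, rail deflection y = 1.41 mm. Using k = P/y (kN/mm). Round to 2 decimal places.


Track stiffness k = P / y
k = 94 / 1.41
k = 66.67 kN/mm

66.67


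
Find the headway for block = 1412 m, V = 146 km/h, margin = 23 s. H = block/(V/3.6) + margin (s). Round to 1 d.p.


V = 146 / 3.6 = 40.5556 m/s
Block traversal time = 1412 / 40.5556 = 34.8164 s
Headway = 34.8164 + 23
Headway = 57.8 s

57.8


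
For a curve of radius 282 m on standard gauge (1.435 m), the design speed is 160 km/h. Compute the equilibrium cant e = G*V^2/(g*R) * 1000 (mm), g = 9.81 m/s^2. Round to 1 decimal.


Convert speed: V = 160 / 3.6 = 44.4444 m/s
Apply formula: e = 1.435 * 44.4444^2 / (9.81 * 282)
e = 1.435 * 1975.3086 / 2766.42
e = 1.024634 m = 1024.6 mm

1024.6


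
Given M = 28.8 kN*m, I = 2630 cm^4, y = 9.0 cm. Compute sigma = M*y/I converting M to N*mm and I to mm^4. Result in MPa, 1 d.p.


Convert units:
M = 28.8 kN*m = 28800000 N*mm
y = 9.0 cm = 90 mm
I = 2630 cm^4 = 26300000 mm^4
sigma = 28800000 * 90 / 26300000
sigma = 98.6 MPa

98.6


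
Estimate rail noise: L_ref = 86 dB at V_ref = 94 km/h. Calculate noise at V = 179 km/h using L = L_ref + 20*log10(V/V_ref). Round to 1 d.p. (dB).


V/V_ref = 179 / 94 = 1.904255
log10(1.904255) = 0.279725
20 * 0.279725 = 5.5945
L = 86 + 5.5945 = 91.6 dB

91.6


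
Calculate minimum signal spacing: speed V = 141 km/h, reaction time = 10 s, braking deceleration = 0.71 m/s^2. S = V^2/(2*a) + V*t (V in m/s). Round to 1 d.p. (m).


V = 141 / 3.6 = 39.1667 m/s
Braking distance = 39.1667^2 / (2*0.71) = 1080.3013 m
Sighting distance = 39.1667 * 10 = 391.6667 m
S = 1080.3013 + 391.6667 = 1472.0 m

1472.0


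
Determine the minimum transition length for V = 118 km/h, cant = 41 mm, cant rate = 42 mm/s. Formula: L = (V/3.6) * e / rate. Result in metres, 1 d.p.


Convert speed: V = 118 / 3.6 = 32.7778 m/s
L = 32.7778 * 41 / 42
L = 1343.8889 / 42
L = 32.0 m

32.0


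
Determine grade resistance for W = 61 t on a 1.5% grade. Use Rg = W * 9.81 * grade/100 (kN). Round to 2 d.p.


Rg = W * 9.81 * grade / 100
Rg = 61 * 9.81 * 1.5 / 100
Rg = 598.41 * 0.015
Rg = 8.98 kN

8.98


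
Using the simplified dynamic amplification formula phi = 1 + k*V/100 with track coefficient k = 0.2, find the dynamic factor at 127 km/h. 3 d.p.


phi = 1 + k * V / 100
phi = 1 + 0.2 * 127 / 100
phi = 1 + 0.254
phi = 1.254

1.254


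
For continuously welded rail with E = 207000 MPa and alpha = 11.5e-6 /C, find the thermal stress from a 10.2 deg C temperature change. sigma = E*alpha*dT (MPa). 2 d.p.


sigma = E * alpha * dT
sigma = 207000 * 11.5e-6 * 10.2
sigma = 2.3805 * 10.2
sigma = 24.28 MPa

24.28


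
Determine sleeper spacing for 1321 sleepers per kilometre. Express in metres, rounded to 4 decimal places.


Spacing = 1000 m / number of sleepers
Spacing = 1000 / 1321
Spacing = 0.7570 m

0.7570


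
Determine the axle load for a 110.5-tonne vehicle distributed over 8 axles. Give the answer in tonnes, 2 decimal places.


Load per axle = total weight / number of axles
Load = 110.5 / 8
Load = 13.81 tonnes

13.81


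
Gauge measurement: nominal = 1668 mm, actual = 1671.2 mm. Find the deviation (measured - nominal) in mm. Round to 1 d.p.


Deviation = measured - nominal
Deviation = 1671.2 - 1668
Deviation = 3.2 mm

3.2


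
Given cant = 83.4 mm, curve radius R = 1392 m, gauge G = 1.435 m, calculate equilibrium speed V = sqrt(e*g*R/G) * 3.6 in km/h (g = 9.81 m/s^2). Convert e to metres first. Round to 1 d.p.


Convert cant: e = 83.4 mm = 0.0834 m
V_ms = sqrt(0.0834 * 9.81 * 1392 / 1.435)
V_ms = sqrt(793.637887) = 28.1716 m/s
V = 28.1716 * 3.6 = 101.4 km/h

101.4


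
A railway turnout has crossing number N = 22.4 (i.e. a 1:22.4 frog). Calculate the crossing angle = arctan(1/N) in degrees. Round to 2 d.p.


1/N = 1/22.4 = 0.044643
angle = arctan(0.044643) = 0.044613 rad
angle = 0.044613 * 180/pi = 2.56 degrees

2.56


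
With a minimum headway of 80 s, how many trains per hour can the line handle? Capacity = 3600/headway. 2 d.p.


Capacity = 3600 / headway
Capacity = 3600 / 80
Capacity = 45.00 trains/hour

45.00


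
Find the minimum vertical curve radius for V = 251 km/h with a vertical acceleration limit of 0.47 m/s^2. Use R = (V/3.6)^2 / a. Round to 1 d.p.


Convert speed: V = 251 / 3.6 = 69.7222 m/s
V^2 = 4861.1883 m^2/s^2
R_v = 4861.1883 / 0.47
R_v = 10343.0 m

10343.0


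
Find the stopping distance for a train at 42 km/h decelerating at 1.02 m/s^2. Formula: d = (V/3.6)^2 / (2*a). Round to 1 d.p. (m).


Convert speed: V = 42 / 3.6 = 11.6667 m/s
V^2 = 136.1111
d = 136.1111 / (2 * 1.02)
d = 136.1111 / 2.04
d = 66.7 m

66.7


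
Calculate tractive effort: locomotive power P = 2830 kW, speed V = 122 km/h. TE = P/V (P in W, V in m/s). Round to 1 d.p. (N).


Convert: P = 2830 kW = 2830000 W
V = 122 / 3.6 = 33.8889 m/s
TE = 2830000 / 33.8889
TE = 83508.2 N

83508.2


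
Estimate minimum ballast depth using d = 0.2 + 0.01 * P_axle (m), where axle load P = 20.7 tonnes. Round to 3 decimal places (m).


d = 0.2 + 0.01 * 20.7
d = 0.2 + 0.207
d = 0.407 m

0.407


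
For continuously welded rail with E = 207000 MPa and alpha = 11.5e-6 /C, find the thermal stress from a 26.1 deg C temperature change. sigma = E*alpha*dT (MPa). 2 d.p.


sigma = E * alpha * dT
sigma = 207000 * 11.5e-6 * 26.1
sigma = 2.3805 * 26.1
sigma = 62.13 MPa

62.13


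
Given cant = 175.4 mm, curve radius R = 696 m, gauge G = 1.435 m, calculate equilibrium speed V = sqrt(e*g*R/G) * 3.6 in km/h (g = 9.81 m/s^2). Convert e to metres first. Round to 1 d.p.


Convert cant: e = 175.4 mm = 0.1754 m
V_ms = sqrt(0.1754 * 9.81 * 696 / 1.435)
V_ms = sqrt(834.556867) = 28.8887 m/s
V = 28.8887 * 3.6 = 104.0 km/h

104.0


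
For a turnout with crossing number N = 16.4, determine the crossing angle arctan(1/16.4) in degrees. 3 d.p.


1/N = 1/16.4 = 0.060976
angle = arctan(0.060976) = 0.0609 rad
angle = 0.0609 * 180/pi = 3.489 degrees

3.489


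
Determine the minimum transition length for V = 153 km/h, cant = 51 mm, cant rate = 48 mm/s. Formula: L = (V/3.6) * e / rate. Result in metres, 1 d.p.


Convert speed: V = 153 / 3.6 = 42.5 m/s
L = 42.5 * 51 / 48
L = 2167.5 / 48
L = 45.2 m

45.2


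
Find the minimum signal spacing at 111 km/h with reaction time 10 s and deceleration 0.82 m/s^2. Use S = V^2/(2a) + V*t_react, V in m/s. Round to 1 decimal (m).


V = 111 / 3.6 = 30.8333 m/s
Braking distance = 30.8333^2 / (2*0.82) = 579.6917 m
Sighting distance = 30.8333 * 10 = 308.3333 m
S = 579.6917 + 308.3333 = 888.0 m

888.0


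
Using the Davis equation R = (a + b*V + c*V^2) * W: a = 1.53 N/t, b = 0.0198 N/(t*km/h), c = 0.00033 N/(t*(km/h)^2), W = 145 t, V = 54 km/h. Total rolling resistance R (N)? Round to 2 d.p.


b*V = 0.0198 * 54 = 1.0692
c*V^2 = 0.00033 * 2916 = 0.96228
R_per_t = 1.53 + 1.0692 + 0.96228 = 3.56148 N/t
R_total = 3.56148 * 145 = 516.41 N

516.41


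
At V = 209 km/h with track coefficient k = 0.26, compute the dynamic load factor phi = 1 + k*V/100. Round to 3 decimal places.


phi = 1 + k * V / 100
phi = 1 + 0.26 * 209 / 100
phi = 1 + 0.5434
phi = 1.543

1.543


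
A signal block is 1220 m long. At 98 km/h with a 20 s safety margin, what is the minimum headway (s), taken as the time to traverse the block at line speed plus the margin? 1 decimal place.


V = 98 / 3.6 = 27.2222 m/s
Block traversal time = 1220 / 27.2222 = 44.8163 s
Headway = 44.8163 + 20
Headway = 64.8 s

64.8


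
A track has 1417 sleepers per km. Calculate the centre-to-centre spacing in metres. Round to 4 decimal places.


Spacing = 1000 m / number of sleepers
Spacing = 1000 / 1417
Spacing = 0.7057 m

0.7057


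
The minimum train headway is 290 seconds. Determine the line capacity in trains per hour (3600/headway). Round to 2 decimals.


Capacity = 3600 / headway
Capacity = 3600 / 290
Capacity = 12.41 trains/hour

12.41


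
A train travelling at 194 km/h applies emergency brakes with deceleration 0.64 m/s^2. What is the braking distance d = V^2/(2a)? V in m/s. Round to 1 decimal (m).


Convert speed: V = 194 / 3.6 = 53.8889 m/s
V^2 = 2904.0123
d = 2904.0123 / (2 * 0.64)
d = 2904.0123 / 1.28
d = 2268.8 m

2268.8


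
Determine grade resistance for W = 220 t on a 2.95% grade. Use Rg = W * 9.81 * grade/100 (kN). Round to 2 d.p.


Rg = W * 9.81 * grade / 100
Rg = 220 * 9.81 * 2.95 / 100
Rg = 2158.2 * 0.0295
Rg = 63.67 kN

63.67


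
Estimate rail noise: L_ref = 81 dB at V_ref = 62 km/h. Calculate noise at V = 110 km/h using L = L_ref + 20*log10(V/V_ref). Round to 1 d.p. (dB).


V/V_ref = 110 / 62 = 1.774194
log10(1.774194) = 0.249001
20 * 0.249001 = 4.98
L = 81 + 4.98 = 86.0 dB

86.0


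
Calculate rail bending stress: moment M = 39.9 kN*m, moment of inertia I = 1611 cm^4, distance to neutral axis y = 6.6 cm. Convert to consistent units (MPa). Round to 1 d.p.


Convert units:
M = 39.9 kN*m = 39900000 N*mm
y = 6.6 cm = 66 mm
I = 1611 cm^4 = 16110000 mm^4
sigma = 39900000 * 66 / 16110000
sigma = 163.5 MPa

163.5


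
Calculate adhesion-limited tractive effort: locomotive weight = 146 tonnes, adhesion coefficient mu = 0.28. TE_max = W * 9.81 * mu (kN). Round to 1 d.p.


TE_max = W * g * mu
TE_max = 146 * 9.81 * 0.28
TE_max = 1432.26 * 0.28
TE_max = 401.0 kN

401.0


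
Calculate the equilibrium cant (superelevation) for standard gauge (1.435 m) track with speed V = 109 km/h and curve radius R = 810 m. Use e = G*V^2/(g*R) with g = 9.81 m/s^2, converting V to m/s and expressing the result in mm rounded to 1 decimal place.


Convert speed: V = 109 / 3.6 = 30.2778 m/s
Apply formula: e = 1.435 * 30.2778^2 / (9.81 * 810)
e = 1.435 * 916.7438 / 7946.1
e = 0.165556 m = 165.6 mm

165.6


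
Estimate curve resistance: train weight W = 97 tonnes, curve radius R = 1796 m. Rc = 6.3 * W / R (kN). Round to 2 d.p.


Rc = 6.3 * W / R
Rc = 6.3 * 97 / 1796
Rc = 611.1 / 1796
Rc = 0.34 kN

0.34


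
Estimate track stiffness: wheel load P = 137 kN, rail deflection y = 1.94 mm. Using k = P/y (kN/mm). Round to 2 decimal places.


Track stiffness k = P / y
k = 137 / 1.94
k = 70.62 kN/mm

70.62


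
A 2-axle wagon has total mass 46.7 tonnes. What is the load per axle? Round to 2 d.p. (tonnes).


Load per axle = total weight / number of axles
Load = 46.7 / 2
Load = 23.35 tonnes

23.35


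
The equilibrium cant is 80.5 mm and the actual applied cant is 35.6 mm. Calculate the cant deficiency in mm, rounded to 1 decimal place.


Cant deficiency = equilibrium cant - actual cant
CD = 80.5 - 35.6
CD = 44.9 mm

44.9


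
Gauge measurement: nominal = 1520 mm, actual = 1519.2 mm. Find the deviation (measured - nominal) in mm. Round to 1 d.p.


Deviation = measured - nominal
Deviation = 1519.2 - 1520
Deviation = -0.8 mm

-0.8


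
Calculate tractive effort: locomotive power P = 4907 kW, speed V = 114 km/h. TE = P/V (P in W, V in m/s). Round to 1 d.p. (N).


Convert: P = 4907 kW = 4907000 W
V = 114 / 3.6 = 31.6667 m/s
TE = 4907000 / 31.6667
TE = 154957.9 N

154957.9


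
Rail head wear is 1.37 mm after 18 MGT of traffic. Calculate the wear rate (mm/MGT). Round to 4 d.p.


Wear rate = total wear / cumulative tonnage
Rate = 1.37 / 18
Rate = 0.0761 mm/MGT

0.0761


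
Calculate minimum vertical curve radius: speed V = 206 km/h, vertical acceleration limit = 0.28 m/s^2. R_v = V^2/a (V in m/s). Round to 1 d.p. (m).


Convert speed: V = 206 / 3.6 = 57.2222 m/s
V^2 = 3274.3827 m^2/s^2
R_v = 3274.3827 / 0.28
R_v = 11694.2 m

11694.2


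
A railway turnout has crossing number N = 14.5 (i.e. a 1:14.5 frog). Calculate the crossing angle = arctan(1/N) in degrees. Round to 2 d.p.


1/N = 1/14.5 = 0.068966
angle = arctan(0.068966) = 0.068856 rad
angle = 0.068856 * 180/pi = 3.95 degrees

3.95


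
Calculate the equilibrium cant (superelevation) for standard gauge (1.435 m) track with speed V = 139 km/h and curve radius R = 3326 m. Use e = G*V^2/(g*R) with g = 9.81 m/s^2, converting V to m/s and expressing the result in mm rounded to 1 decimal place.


Convert speed: V = 139 / 3.6 = 38.6111 m/s
Apply formula: e = 1.435 * 38.6111^2 / (9.81 * 3326)
e = 1.435 * 1490.8179 / 32628.06
e = 0.065567 m = 65.6 mm

65.6


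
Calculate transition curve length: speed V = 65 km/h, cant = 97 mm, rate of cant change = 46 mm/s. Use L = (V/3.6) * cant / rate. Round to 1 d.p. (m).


Convert speed: V = 65 / 3.6 = 18.0556 m/s
L = 18.0556 * 97 / 46
L = 1751.3889 / 46
L = 38.1 m

38.1


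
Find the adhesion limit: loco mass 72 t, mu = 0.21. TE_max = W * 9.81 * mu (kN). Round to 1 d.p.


TE_max = W * g * mu
TE_max = 72 * 9.81 * 0.21
TE_max = 706.32 * 0.21
TE_max = 148.3 kN

148.3


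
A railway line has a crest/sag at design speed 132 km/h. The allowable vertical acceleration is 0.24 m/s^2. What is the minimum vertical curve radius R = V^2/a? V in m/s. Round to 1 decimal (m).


Convert speed: V = 132 / 3.6 = 36.6667 m/s
V^2 = 1344.4444 m^2/s^2
R_v = 1344.4444 / 0.24
R_v = 5601.9 m

5601.9


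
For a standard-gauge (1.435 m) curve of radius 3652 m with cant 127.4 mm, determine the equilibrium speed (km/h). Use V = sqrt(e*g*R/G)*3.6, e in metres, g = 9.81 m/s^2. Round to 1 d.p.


Convert cant: e = 127.4 mm = 0.1274 m
V_ms = sqrt(0.1274 * 9.81 * 3652 / 1.435)
V_ms = sqrt(3180.66041) = 56.3973 m/s
V = 56.3973 * 3.6 = 203.0 km/h

203.0


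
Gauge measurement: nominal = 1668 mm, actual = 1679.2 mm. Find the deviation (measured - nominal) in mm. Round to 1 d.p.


Deviation = measured - nominal
Deviation = 1679.2 - 1668
Deviation = 11.2 mm

11.2


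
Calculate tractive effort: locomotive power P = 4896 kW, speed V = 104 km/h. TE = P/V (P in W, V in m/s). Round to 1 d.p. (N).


Convert: P = 4896 kW = 4896000 W
V = 104 / 3.6 = 28.8889 m/s
TE = 4896000 / 28.8889
TE = 169476.9 N

169476.9
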